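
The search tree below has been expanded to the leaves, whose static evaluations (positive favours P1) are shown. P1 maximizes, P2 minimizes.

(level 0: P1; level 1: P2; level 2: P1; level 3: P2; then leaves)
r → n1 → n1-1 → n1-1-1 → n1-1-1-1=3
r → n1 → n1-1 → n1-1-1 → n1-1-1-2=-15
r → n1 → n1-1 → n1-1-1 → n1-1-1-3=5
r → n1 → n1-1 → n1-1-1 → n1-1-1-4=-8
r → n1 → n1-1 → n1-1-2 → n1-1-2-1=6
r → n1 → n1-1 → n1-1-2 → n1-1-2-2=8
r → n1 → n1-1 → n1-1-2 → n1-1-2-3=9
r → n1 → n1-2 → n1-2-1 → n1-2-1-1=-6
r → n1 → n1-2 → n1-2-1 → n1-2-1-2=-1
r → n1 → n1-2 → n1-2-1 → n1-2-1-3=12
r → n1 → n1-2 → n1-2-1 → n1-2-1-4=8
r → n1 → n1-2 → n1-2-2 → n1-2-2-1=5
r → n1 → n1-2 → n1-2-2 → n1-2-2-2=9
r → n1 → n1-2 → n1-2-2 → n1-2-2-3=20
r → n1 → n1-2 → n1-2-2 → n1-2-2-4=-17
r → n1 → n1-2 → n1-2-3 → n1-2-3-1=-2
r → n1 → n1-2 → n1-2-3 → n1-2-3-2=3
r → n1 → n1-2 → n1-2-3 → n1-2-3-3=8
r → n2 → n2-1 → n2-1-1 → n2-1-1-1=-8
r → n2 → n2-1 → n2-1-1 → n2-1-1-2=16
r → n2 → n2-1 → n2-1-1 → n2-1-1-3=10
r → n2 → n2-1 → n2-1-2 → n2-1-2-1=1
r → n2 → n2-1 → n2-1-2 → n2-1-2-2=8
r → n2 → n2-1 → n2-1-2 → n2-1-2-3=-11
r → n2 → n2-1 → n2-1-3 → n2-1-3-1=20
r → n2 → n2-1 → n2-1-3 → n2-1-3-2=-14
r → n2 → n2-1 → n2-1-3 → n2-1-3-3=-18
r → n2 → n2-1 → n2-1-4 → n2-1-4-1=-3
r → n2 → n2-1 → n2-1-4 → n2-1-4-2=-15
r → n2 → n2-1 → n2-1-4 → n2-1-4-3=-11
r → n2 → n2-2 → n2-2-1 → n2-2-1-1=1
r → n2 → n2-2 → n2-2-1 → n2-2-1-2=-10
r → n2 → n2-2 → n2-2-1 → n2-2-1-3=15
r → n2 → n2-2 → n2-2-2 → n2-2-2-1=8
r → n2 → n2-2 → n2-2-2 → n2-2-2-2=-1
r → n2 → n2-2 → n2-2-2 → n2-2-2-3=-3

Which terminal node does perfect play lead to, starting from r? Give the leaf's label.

n1-1-1 (P2): min(3, -15, 5, -8) = -15
n1-1-2 (P2): min(6, 8, 9) = 6
n1-1 (P1): max(-15, 6) = 6
n1-2-1 (P2): min(-6, -1, 12, 8) = -6
n1-2-2 (P2): min(5, 9, 20, -17) = -17
n1-2-3 (P2): min(-2, 3, 8) = -2
n1-2 (P1): max(-6, -17, -2) = -2
n1 (P2): min(6, -2) = -2
n2-1-1 (P2): min(-8, 16, 10) = -8
n2-1-2 (P2): min(1, 8, -11) = -11
n2-1-3 (P2): min(20, -14, -18) = -18
n2-1-4 (P2): min(-3, -15, -11) = -15
n2-1 (P1): max(-8, -11, -18, -15) = -8
n2-2-1 (P2): min(1, -10, 15) = -10
n2-2-2 (P2): min(8, -1, -3) = -3
n2-2 (P1): max(-10, -3) = -3
n2 (P2): min(-8, -3) = -8
r (P1): max(-2, -8) = -2
At r, P1 picks n1 (highest: -2).
At n1, P2 picks n1-2 (lowest: -2).
At n1-2, P1 picks n1-2-3 (highest: -2).
At n1-2-3, P2 picks n1-2-3-1 (lowest: -2).
Terminal value -2.

n1-2-3-1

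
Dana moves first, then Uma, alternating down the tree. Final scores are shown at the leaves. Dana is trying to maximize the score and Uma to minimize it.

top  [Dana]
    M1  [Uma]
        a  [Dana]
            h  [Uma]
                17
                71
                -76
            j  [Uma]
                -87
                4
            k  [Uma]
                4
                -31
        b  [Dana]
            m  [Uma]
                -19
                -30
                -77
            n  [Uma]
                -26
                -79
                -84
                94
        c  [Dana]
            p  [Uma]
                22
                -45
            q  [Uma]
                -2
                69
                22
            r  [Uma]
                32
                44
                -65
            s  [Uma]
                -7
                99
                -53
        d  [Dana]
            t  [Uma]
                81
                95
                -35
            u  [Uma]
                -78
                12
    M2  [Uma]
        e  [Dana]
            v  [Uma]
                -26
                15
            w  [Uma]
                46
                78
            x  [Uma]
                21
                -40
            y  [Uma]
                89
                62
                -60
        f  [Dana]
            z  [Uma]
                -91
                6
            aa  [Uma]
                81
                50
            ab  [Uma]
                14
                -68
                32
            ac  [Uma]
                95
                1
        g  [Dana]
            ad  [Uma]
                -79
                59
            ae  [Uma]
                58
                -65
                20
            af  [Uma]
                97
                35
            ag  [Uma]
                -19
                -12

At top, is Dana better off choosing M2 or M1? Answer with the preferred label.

v (Uma): min(-26, 15) = -26
w (Uma): min(46, 78) = 46
x (Uma): min(21, -40) = -40
y (Uma): min(89, 62, -60) = -60
e (Dana): max(-26, 46, -40, -60) = 46
z (Uma): min(-91, 6) = -91
aa (Uma): min(81, 50) = 50
ab (Uma): min(14, -68, 32) = -68
ac (Uma): min(95, 1) = 1
f (Dana): max(-91, 50, -68, 1) = 50
ad (Uma): min(-79, 59) = -79
ae (Uma): min(58, -65, 20) = -65
af (Uma): min(97, 35) = 35
ag (Uma): min(-19, -12) = -19
g (Dana): max(-79, -65, 35, -19) = 35
M2 (Uma): min(46, 50, 35) = 35
h (Uma): min(17, 71, -76) = -76
j (Uma): min(-87, 4) = -87
k (Uma): min(4, -31) = -31
a (Dana): max(-76, -87, -31) = -31
m (Uma): min(-19, -30, -77) = -77
n (Uma): min(-26, -79, -84, 94) = -84
b (Dana): max(-77, -84) = -77
p (Uma): min(22, -45) = -45
q (Uma): min(-2, 69, 22) = -2
r (Uma): min(32, 44, -65) = -65
s (Uma): min(-7, 99, -53) = -53
c (Dana): max(-45, -2, -65, -53) = -2
t (Uma): min(81, 95, -35) = -35
u (Uma): min(-78, 12) = -78
d (Dana): max(-35, -78) = -35
M1 (Uma): min(-31, -77, -2, -35) = -77
Dana prefers the higher value; M2=35, M1=-77. M2 is better since 35 > -77.

M2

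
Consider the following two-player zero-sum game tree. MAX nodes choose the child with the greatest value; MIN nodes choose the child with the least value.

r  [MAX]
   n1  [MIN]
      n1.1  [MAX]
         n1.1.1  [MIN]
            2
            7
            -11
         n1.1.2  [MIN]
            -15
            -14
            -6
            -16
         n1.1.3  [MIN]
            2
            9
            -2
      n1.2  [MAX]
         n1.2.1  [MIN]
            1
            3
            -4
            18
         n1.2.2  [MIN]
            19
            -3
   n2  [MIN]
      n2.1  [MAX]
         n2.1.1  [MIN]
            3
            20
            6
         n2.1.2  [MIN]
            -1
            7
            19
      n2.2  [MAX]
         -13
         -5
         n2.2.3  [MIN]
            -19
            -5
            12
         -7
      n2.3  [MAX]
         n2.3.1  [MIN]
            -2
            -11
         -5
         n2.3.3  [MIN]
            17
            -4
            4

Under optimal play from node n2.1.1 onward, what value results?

n2.1.1 (MIN): min(3, 20, 6) = 3

3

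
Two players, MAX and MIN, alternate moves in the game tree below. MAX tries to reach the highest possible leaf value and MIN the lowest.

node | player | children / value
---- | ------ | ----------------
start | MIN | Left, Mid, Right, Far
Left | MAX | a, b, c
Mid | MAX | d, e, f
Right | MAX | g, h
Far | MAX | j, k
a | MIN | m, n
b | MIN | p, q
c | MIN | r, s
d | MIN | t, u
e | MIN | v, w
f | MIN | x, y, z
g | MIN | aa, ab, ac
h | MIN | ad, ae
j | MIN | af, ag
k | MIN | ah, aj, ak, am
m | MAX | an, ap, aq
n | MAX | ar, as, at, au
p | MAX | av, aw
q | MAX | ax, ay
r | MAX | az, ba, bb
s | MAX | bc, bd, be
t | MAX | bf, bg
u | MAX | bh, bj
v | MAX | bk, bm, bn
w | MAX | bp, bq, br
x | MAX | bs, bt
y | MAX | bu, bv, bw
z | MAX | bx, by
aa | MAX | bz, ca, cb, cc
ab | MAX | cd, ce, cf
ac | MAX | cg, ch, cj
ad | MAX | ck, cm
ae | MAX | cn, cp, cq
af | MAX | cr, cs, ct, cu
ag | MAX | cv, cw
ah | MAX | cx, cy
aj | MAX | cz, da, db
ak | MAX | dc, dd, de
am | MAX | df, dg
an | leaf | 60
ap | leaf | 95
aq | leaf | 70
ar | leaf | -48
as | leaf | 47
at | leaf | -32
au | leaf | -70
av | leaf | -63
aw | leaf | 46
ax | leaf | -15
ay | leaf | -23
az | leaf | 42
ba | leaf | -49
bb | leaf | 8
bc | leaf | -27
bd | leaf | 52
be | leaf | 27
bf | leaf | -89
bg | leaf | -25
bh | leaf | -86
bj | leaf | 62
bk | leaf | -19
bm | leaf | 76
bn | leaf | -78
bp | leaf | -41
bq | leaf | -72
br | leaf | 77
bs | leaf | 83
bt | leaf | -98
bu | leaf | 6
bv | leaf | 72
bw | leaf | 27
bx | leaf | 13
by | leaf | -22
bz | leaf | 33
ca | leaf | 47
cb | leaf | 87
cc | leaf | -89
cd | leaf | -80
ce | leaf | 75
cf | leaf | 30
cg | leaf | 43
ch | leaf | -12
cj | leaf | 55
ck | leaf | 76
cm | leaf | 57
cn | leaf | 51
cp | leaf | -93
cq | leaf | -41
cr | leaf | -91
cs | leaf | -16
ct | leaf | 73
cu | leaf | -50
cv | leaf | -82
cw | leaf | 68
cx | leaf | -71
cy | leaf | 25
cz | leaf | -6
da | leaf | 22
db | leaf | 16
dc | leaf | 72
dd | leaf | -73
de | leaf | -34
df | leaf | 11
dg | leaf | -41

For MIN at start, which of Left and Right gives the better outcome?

Left

m (MAX): max(60, 95, 70) = 95
n (MAX): max(-48, 47, -32, -70) = 47
a (MIN): min(95, 47) = 47
p (MAX): max(-63, 46) = 46
q (MAX): max(-15, -23) = -15
b (MIN): min(46, -15) = -15
r (MAX): max(42, -49, 8) = 42
s (MAX): max(-27, 52, 27) = 52
c (MIN): min(42, 52) = 42
Left (MAX): max(47, -15, 42) = 47
aa (MAX): max(33, 47, 87, -89) = 87
ab (MAX): max(-80, 75, 30) = 75
ac (MAX): max(43, -12, 55) = 55
g (MIN): min(87, 75, 55) = 55
ad (MAX): max(76, 57) = 76
ae (MAX): max(51, -93, -41) = 51
h (MIN): min(76, 51) = 51
Right (MAX): max(55, 51) = 55
MIN prefers the lower value; Left=47, Right=55. Left is better since 47 < 55.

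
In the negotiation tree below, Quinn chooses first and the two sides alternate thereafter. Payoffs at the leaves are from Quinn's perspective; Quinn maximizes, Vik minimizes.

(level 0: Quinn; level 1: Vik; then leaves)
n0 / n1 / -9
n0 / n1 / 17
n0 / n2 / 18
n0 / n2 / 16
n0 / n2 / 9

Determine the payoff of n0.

n1 (Vik): min(-9, 17) = -9
n2 (Vik): min(18, 16, 9) = 9
n0 (Quinn): max(-9, 9) = 9

9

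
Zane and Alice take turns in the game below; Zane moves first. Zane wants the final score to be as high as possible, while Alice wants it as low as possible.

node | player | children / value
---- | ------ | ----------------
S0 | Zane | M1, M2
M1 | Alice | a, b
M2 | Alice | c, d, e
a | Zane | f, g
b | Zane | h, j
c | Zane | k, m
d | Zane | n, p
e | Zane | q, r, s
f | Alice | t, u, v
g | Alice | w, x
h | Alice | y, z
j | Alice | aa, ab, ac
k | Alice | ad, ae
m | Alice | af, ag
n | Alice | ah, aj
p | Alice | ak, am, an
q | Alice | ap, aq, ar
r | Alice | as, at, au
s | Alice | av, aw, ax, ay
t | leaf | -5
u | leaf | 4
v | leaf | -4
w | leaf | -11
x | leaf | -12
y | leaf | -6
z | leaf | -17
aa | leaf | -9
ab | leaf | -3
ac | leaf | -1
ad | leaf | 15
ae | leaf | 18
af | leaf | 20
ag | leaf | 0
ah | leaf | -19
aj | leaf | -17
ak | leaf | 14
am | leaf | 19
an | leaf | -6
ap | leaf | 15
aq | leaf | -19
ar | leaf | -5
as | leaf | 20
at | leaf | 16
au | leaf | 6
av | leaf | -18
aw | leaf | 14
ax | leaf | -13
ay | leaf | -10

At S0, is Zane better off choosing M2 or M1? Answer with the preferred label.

k (Alice): min(15, 18) = 15
m (Alice): min(20, 0) = 0
c (Zane): max(15, 0) = 15
n (Alice): min(-19, -17) = -19
p (Alice): min(14, 19, -6) = -6
d (Zane): max(-19, -6) = -6
q (Alice): min(15, -19, -5) = -19
r (Alice): min(20, 16, 6) = 6
s (Alice): min(-18, 14, -13, -10) = -18
e (Zane): max(-19, 6, -18) = 6
M2 (Alice): min(15, -6, 6) = -6
f (Alice): min(-5, 4, -4) = -5
g (Alice): min(-11, -12) = -12
a (Zane): max(-5, -12) = -5
h (Alice): min(-6, -17) = -17
j (Alice): min(-9, -3, -1) = -9
b (Zane): max(-17, -9) = -9
M1 (Alice): min(-5, -9) = -9
Zane prefers the higher value; M2=-6, M1=-9. M2 is better since -6 > -9.

M2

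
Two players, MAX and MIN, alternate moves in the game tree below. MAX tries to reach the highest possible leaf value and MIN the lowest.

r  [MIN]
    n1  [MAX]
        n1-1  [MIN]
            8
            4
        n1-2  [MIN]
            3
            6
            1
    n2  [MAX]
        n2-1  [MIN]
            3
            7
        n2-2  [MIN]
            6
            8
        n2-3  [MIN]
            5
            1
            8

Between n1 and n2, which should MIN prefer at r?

n1-1 (MIN): min(8, 4) = 4
n1-2 (MIN): min(3, 6, 1) = 1
n1 (MAX): max(4, 1) = 4
n2-1 (MIN): min(3, 7) = 3
n2-2 (MIN): min(6, 8) = 6
n2-3 (MIN): min(5, 1, 8) = 1
n2 (MAX): max(3, 6, 1) = 6
MIN prefers the lower value; n1=4, n2=6. n1 is better since 4 < 6.

n1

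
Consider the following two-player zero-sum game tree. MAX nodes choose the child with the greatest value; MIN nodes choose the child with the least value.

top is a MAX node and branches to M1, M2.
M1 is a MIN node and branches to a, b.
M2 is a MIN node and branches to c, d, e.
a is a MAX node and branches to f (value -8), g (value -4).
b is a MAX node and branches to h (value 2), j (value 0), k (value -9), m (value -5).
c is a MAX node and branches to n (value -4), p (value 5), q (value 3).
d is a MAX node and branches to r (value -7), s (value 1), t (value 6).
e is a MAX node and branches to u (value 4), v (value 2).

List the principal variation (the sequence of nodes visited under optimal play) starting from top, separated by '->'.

top -> M2 -> e -> u

a (MAX): max(-8, -4) = -4
b (MAX): max(2, 0, -9, -5) = 2
M1 (MIN): min(-4, 2) = -4
c (MAX): max(-4, 5, 3) = 5
d (MAX): max(-7, 1, 6) = 6
e (MAX): max(4, 2) = 4
M2 (MIN): min(5, 6, 4) = 4
top (MAX): max(-4, 4) = 4
At top, MAX picks M2 (highest: 4).
At M2, MIN picks e (lowest: 4).
At e, MAX picks u (highest: 4).
Terminal value 4.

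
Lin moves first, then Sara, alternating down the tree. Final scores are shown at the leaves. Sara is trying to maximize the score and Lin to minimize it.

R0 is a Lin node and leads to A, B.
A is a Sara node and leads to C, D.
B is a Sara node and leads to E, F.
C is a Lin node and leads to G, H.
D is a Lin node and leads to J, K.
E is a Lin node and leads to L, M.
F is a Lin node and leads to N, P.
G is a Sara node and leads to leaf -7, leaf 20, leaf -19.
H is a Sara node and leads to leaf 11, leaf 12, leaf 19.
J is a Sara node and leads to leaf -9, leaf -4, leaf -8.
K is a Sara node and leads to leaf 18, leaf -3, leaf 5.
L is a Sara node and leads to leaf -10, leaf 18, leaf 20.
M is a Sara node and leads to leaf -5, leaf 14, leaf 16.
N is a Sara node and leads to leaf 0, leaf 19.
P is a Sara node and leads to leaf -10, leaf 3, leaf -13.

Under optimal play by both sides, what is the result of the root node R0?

G (Sara): max(-7, 20, -19) = 20
H (Sara): max(11, 12, 19) = 19
C (Lin): min(20, 19) = 19
J (Sara): max(-9, -4, -8) = -4
K (Sara): max(18, -3, 5) = 18
D (Lin): min(-4, 18) = -4
A (Sara): max(19, -4) = 19
L (Sara): max(-10, 18, 20) = 20
M (Sara): max(-5, 14, 16) = 16
E (Lin): min(20, 16) = 16
N (Sara): max(0, 19) = 19
P (Sara): max(-10, 3, -13) = 3
F (Lin): min(19, 3) = 3
B (Sara): max(16, 3) = 16
R0 (Lin): min(19, 16) = 16

16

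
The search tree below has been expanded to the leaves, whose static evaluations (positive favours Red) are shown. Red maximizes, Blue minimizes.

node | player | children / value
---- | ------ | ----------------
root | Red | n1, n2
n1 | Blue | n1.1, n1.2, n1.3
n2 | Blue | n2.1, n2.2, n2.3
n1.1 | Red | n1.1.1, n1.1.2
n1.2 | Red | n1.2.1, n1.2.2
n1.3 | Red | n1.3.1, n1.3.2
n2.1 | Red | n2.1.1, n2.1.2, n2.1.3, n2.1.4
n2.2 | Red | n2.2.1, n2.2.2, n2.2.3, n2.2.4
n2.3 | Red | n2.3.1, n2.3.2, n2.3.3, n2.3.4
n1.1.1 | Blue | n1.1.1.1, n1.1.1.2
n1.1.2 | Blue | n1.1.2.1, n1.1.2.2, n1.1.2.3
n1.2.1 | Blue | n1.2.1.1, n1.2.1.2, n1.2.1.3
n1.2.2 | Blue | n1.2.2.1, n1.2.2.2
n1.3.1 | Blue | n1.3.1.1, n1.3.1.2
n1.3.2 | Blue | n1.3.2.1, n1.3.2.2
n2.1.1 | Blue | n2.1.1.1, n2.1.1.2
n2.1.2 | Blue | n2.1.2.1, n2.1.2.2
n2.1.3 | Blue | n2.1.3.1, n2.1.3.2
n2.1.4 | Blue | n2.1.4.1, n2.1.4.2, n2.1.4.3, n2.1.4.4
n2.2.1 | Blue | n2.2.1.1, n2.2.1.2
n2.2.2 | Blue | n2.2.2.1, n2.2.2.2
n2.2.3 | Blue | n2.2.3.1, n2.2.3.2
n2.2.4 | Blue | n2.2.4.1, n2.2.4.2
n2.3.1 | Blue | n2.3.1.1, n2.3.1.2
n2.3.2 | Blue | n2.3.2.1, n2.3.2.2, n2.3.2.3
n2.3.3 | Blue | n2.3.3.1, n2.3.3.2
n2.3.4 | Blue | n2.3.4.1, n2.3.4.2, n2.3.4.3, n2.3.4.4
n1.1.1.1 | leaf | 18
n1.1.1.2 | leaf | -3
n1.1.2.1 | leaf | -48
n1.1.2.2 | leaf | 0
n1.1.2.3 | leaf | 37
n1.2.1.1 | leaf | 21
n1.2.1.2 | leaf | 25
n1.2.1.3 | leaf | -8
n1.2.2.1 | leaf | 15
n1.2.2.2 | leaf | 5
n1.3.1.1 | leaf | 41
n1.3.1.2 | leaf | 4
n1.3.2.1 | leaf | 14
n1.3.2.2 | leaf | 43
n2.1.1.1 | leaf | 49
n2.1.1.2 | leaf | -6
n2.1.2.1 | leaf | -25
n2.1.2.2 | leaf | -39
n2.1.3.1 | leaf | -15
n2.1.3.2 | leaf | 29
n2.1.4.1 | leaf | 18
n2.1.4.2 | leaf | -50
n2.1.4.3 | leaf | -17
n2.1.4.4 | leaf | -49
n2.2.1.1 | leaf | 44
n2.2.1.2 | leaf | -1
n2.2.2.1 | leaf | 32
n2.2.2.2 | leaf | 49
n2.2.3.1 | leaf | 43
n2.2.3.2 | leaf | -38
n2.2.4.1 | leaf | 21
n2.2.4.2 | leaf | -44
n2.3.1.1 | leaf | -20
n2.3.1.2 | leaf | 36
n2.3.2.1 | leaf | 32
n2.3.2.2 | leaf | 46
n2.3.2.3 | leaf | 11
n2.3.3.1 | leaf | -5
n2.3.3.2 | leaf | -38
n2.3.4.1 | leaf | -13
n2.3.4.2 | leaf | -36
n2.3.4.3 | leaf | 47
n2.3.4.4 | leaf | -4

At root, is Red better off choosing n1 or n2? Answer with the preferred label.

n1.1.1 (Blue): min(18, -3) = -3
n1.1.2 (Blue): min(-48, 0, 37) = -48
n1.1 (Red): max(-3, -48) = -3
n1.2.1 (Blue): min(21, 25, -8) = -8
n1.2.2 (Blue): min(15, 5) = 5
n1.2 (Red): max(-8, 5) = 5
n1.3.1 (Blue): min(41, 4) = 4
n1.3.2 (Blue): min(14, 43) = 14
n1.3 (Red): max(4, 14) = 14
n1 (Blue): min(-3, 5, 14) = -3
n2.1.1 (Blue): min(49, -6) = -6
n2.1.2 (Blue): min(-25, -39) = -39
n2.1.3 (Blue): min(-15, 29) = -15
n2.1.4 (Blue): min(18, -50, -17, -49) = -50
n2.1 (Red): max(-6, -39, -15, -50) = -6
n2.2.1 (Blue): min(44, -1) = -1
n2.2.2 (Blue): min(32, 49) = 32
n2.2.3 (Blue): min(43, -38) = -38
n2.2.4 (Blue): min(21, -44) = -44
n2.2 (Red): max(-1, 32, -38, -44) = 32
n2.3.1 (Blue): min(-20, 36) = -20
n2.3.2 (Blue): min(32, 46, 11) = 11
n2.3.3 (Blue): min(-5, -38) = -38
n2.3.4 (Blue): min(-13, -36, 47, -4) = -36
n2.3 (Red): max(-20, 11, -38, -36) = 11
n2 (Blue): min(-6, 32, 11) = -6
Red prefers the higher value; n1=-3, n2=-6. n1 is better since -3 > -6.

n1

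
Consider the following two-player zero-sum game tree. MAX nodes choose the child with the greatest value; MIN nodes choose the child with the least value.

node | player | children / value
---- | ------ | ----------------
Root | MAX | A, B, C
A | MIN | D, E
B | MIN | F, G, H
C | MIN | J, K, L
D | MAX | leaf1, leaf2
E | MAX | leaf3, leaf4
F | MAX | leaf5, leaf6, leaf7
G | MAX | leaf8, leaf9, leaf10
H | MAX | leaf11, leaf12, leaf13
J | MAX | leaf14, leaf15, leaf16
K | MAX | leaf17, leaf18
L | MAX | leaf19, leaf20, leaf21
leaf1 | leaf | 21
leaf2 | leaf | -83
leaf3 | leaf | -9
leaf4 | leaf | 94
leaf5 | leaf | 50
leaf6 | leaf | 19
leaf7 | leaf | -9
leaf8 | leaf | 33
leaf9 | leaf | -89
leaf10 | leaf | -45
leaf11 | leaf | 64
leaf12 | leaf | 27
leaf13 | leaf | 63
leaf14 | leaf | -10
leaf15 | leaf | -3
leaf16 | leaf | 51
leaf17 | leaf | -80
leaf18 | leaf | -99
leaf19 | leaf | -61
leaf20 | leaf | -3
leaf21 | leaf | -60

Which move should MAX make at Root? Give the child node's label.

B

D (MAX): max(21, -83) = 21
E (MAX): max(-9, 94) = 94
A (MIN): min(21, 94) = 21
F (MAX): max(50, 19, -9) = 50
G (MAX): max(33, -89, -45) = 33
H (MAX): max(64, 27, 63) = 64
B (MIN): min(50, 33, 64) = 33
J (MAX): max(-10, -3, 51) = 51
K (MAX): max(-80, -99) = -80
L (MAX): max(-61, -3, -60) = -3
C (MIN): min(51, -80, -3) = -80
Root (MAX): max(21, 33, -80) = 33
MAX at Root wants the highest of {A=21, B=33, C=-80}, so chooses B.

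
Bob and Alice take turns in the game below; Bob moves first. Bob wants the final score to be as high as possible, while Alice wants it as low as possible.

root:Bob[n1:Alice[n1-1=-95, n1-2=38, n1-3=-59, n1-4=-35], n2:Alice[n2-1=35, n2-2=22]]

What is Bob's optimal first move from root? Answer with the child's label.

n1 (Alice): min(-95, 38, -59, -35) = -95
n2 (Alice): min(35, 22) = 22
root (Bob): max(-95, 22) = 22
Bob at root wants the highest of {n1=-95, n2=22}, so chooses n2.

n2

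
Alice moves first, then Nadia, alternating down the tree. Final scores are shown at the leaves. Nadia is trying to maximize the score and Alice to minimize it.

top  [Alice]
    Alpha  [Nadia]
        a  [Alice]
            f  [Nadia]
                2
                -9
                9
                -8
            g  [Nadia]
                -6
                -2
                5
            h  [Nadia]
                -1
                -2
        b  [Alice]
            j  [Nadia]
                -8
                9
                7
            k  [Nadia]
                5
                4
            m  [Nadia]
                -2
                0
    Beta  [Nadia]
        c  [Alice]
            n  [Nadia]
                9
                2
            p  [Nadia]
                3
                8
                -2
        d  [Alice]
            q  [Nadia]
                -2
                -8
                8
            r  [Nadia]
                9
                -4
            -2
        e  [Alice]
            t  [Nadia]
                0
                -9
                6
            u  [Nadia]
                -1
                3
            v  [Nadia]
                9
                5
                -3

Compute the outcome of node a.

-1

f (Nadia): max(2, -9, 9, -8) = 9
g (Nadia): max(-6, -2, 5) = 5
h (Nadia): max(-1, -2) = -1
a (Alice): min(9, 5, -1) = -1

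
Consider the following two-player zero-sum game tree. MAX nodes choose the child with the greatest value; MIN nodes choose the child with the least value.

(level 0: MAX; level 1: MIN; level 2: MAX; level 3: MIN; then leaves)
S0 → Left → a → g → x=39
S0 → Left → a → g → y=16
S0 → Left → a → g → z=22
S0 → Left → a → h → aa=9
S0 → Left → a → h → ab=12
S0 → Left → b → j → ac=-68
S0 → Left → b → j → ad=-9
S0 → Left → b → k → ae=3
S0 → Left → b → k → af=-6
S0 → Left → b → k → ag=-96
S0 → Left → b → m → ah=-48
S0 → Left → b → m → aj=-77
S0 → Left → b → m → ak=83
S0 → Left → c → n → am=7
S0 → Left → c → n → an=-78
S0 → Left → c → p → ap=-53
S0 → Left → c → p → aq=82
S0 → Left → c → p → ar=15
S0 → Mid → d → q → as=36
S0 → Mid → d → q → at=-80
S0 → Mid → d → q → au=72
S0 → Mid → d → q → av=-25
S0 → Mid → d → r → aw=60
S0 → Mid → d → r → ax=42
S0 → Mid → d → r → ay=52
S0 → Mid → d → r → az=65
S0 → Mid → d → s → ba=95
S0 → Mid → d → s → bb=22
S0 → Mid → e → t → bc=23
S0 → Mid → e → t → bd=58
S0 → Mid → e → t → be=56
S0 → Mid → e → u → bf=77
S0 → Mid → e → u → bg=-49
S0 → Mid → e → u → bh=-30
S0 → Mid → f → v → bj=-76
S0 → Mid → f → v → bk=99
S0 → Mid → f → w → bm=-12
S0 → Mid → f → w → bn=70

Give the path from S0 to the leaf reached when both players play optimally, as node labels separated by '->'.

g (MIN): min(39, 16, 22) = 16
h (MIN): min(9, 12) = 9
a (MAX): max(16, 9) = 16
j (MIN): min(-68, -9) = -68
k (MIN): min(3, -6, -96) = -96
m (MIN): min(-48, -77, 83) = -77
b (MAX): max(-68, -96, -77) = -68
n (MIN): min(7, -78) = -78
p (MIN): min(-53, 82, 15) = -53
c (MAX): max(-78, -53) = -53
Left (MIN): min(16, -68, -53) = -68
q (MIN): min(36, -80, 72, -25) = -80
r (MIN): min(60, 42, 52, 65) = 42
s (MIN): min(95, 22) = 22
d (MAX): max(-80, 42, 22) = 42
t (MIN): min(23, 58, 56) = 23
u (MIN): min(77, -49, -30) = -49
e (MAX): max(23, -49) = 23
v (MIN): min(-76, 99) = -76
w (MIN): min(-12, 70) = -12
f (MAX): max(-76, -12) = -12
Mid (MIN): min(42, 23, -12) = -12
S0 (MAX): max(-68, -12) = -12
At S0, MAX picks Mid (highest: -12).
At Mid, MIN picks f (lowest: -12).
At f, MAX picks w (highest: -12).
At w, MIN picks bm (lowest: -12).
Terminal value -12.

S0 -> Mid -> f -> w -> bm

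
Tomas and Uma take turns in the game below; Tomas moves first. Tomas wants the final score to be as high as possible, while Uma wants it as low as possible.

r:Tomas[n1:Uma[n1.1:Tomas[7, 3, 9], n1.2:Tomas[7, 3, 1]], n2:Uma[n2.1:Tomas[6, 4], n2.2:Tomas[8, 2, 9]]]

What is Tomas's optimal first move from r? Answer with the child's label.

n1

n1.1 (Tomas): max(7, 3, 9) = 9
n1.2 (Tomas): max(7, 3, 1) = 7
n1 (Uma): min(9, 7) = 7
n2.1 (Tomas): max(6, 4) = 6
n2.2 (Tomas): max(8, 2, 9) = 9
n2 (Uma): min(6, 9) = 6
r (Tomas): max(7, 6) = 7
Tomas at r wants the highest of {n1=7, n2=6}, so chooses n1.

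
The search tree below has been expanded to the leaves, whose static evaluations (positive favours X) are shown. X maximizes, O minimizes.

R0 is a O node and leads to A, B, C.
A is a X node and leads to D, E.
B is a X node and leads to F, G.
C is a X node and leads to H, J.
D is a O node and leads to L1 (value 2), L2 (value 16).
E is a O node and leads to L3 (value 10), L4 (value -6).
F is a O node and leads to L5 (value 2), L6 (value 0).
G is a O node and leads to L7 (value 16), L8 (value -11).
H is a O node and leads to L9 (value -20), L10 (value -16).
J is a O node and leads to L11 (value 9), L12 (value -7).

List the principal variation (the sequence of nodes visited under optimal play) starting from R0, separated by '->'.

R0 -> C -> J -> L12

D (O): min(2, 16) = 2
E (O): min(10, -6) = -6
A (X): max(2, -6) = 2
F (O): min(2, 0) = 0
G (O): min(16, -11) = -11
B (X): max(0, -11) = 0
H (O): min(-20, -16) = -20
J (O): min(9, -7) = -7
C (X): max(-20, -7) = -7
R0 (O): min(2, 0, -7) = -7
At R0, O picks C (lowest: -7).
At C, X picks J (highest: -7).
At J, O picks L12 (lowest: -7).
Terminal value -7.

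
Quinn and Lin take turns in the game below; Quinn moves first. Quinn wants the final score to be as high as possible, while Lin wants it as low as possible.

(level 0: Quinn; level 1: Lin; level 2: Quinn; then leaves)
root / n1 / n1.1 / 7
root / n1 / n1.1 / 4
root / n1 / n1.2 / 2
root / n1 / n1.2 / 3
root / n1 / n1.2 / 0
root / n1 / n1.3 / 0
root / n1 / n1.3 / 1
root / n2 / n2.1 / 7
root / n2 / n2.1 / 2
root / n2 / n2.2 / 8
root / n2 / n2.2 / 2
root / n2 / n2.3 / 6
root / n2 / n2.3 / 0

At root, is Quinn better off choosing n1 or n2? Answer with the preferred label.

n2

n1.1 (Quinn): max(7, 4) = 7
n1.2 (Quinn): max(2, 3, 0) = 3
n1.3 (Quinn): max(0, 1) = 1
n1 (Lin): min(7, 3, 1) = 1
n2.1 (Quinn): max(7, 2) = 7
n2.2 (Quinn): max(8, 2) = 8
n2.3 (Quinn): max(6, 0) = 6
n2 (Lin): min(7, 8, 6) = 6
Quinn prefers the higher value; n1=1, n2=6. n2 is better since 6 > 1.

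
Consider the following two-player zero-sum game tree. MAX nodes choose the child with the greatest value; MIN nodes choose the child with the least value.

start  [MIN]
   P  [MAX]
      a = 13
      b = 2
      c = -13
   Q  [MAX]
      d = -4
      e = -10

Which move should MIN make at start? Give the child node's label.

Q

P (MAX): max(13, 2, -13) = 13
Q (MAX): max(-4, -10) = -4
start (MIN): min(13, -4) = -4
MIN at start wants the lowest of {P=13, Q=-4}, so chooses Q.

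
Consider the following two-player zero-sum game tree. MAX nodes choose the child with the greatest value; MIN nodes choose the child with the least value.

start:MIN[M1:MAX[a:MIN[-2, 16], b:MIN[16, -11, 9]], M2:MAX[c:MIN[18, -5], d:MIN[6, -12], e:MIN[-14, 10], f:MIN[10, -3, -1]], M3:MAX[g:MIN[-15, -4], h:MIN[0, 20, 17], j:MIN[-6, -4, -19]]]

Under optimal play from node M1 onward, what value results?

-2

a (MIN): min(-2, 16) = -2
b (MIN): min(16, -11, 9) = -11
M1 (MAX): max(-2, -11) = -2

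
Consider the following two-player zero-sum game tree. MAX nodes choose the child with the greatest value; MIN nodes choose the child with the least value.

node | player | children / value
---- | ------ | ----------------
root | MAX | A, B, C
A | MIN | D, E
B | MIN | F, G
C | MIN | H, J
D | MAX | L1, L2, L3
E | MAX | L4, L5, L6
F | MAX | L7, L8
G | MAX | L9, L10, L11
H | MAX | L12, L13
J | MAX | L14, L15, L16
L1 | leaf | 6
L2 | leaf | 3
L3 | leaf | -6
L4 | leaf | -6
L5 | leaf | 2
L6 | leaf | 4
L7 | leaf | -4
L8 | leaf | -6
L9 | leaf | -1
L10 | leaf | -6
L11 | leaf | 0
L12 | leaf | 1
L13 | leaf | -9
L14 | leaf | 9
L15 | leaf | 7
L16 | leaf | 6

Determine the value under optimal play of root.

4

D (MAX): max(6, 3, -6) = 6
E (MAX): max(-6, 2, 4) = 4
A (MIN): min(6, 4) = 4
F (MAX): max(-4, -6) = -4
G (MAX): max(-1, -6, 0) = 0
B (MIN): min(-4, 0) = -4
H (MAX): max(1, -9) = 1
J (MAX): max(9, 7, 6) = 9
C (MIN): min(1, 9) = 1
root (MAX): max(4, -4, 1) = 4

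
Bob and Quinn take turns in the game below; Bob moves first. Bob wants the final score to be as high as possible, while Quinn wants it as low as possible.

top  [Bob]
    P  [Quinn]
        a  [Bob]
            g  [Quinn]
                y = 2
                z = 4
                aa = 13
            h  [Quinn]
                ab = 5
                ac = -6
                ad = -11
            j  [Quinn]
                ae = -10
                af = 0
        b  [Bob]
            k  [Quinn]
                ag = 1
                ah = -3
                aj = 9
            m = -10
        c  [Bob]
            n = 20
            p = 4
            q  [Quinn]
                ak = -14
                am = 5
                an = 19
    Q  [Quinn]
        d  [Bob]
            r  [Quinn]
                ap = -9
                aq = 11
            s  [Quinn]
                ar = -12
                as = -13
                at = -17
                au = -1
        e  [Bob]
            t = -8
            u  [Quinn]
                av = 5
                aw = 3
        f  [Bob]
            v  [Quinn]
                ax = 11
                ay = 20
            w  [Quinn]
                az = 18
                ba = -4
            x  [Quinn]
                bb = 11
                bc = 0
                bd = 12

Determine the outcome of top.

-3

g (Quinn): min(2, 4, 13) = 2
h (Quinn): min(5, -6, -11) = -11
j (Quinn): min(-10, 0) = -10
a (Bob): max(2, -11, -10) = 2
k (Quinn): min(1, -3, 9) = -3
b (Bob): max(-3, -10) = -3
q (Quinn): min(-14, 5, 19) = -14
c (Bob): max(20, 4, -14) = 20
P (Quinn): min(2, -3, 20) = -3
r (Quinn): min(-9, 11) = -9
s (Quinn): min(-12, -13, -17, -1) = -17
d (Bob): max(-9, -17) = -9
u (Quinn): min(5, 3) = 3
e (Bob): max(-8, 3) = 3
v (Quinn): min(11, 20) = 11
w (Quinn): min(18, -4) = -4
x (Quinn): min(11, 0, 12) = 0
f (Bob): max(11, -4, 0) = 11
Q (Quinn): min(-9, 3, 11) = -9
top (Bob): max(-3, -9) = -3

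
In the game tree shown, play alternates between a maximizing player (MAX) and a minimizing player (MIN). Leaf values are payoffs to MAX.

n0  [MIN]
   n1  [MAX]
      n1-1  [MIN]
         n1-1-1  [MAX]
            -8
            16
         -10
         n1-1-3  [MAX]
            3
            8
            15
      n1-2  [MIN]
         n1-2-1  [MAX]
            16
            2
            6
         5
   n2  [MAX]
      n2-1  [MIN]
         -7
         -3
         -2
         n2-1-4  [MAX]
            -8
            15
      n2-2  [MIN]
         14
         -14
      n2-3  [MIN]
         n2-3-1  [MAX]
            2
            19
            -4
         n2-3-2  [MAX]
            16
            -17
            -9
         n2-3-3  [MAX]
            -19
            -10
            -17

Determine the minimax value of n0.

-7

n1-1-1 (MAX): max(-8, 16) = 16
n1-1-3 (MAX): max(3, 8, 15) = 15
n1-1 (MIN): min(16, -10, 15) = -10
n1-2-1 (MAX): max(16, 2, 6) = 16
n1-2 (MIN): min(16, 5) = 5
n1 (MAX): max(-10, 5) = 5
n2-1-4 (MAX): max(-8, 15) = 15
n2-1 (MIN): min(-7, -3, -2, 15) = -7
n2-2 (MIN): min(14, -14) = -14
n2-3-1 (MAX): max(2, 19, -4) = 19
n2-3-2 (MAX): max(16, -17, -9) = 16
n2-3-3 (MAX): max(-19, -10, -17) = -10
n2-3 (MIN): min(19, 16, -10) = -10
n2 (MAX): max(-7, -14, -10) = -7
n0 (MIN): min(5, -7) = -7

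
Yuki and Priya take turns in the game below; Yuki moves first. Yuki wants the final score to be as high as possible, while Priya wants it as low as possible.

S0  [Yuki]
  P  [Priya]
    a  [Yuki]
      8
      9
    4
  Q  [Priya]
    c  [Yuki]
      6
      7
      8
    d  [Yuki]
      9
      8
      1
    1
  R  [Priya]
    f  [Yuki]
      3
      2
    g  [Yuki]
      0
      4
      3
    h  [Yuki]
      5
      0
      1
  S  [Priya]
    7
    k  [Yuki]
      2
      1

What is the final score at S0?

4

a (Yuki): max(8, 9) = 9
P (Priya): min(9, 4) = 4
c (Yuki): max(6, 7, 8) = 8
d (Yuki): max(9, 8, 1) = 9
Q (Priya): min(8, 9, 1) = 1
f (Yuki): max(3, 2) = 3
g (Yuki): max(0, 4, 3) = 4
h (Yuki): max(5, 0, 1) = 5
R (Priya): min(3, 4, 5) = 3
k (Yuki): max(2, 1) = 2
S (Priya): min(7, 2) = 2
S0 (Yuki): max(4, 1, 3, 2) = 4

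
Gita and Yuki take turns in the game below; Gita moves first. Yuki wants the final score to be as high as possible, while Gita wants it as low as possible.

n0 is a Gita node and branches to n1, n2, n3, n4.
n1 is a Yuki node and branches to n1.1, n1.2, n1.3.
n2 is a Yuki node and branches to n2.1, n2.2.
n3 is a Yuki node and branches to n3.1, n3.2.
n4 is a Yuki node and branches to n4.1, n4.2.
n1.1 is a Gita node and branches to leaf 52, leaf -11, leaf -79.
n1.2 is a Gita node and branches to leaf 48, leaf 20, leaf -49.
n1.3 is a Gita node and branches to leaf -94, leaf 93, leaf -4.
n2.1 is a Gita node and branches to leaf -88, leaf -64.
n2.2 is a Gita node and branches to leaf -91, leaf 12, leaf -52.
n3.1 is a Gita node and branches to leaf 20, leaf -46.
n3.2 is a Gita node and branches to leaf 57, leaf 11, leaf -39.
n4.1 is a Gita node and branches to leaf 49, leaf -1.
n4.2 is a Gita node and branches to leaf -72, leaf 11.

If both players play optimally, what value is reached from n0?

-88

n1.1 (Gita): min(52, -11, -79) = -79
n1.2 (Gita): min(48, 20, -49) = -49
n1.3 (Gita): min(-94, 93, -4) = -94
n1 (Yuki): max(-79, -49, -94) = -49
n2.1 (Gita): min(-88, -64) = -88
n2.2 (Gita): min(-91, 12, -52) = -91
n2 (Yuki): max(-88, -91) = -88
n3.1 (Gita): min(20, -46) = -46
n3.2 (Gita): min(57, 11, -39) = -39
n3 (Yuki): max(-46, -39) = -39
n4.1 (Gita): min(49, -1) = -1
n4.2 (Gita): min(-72, 11) = -72
n4 (Yuki): max(-1, -72) = -1
n0 (Gita): min(-49, -88, -39, -1) = -88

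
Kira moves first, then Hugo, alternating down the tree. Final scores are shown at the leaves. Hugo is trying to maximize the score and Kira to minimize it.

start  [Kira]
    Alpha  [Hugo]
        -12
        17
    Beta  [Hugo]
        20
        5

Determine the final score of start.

17

Alpha (Hugo): max(-12, 17) = 17
Beta (Hugo): max(20, 5) = 20
start (Kira): min(17, 20) = 17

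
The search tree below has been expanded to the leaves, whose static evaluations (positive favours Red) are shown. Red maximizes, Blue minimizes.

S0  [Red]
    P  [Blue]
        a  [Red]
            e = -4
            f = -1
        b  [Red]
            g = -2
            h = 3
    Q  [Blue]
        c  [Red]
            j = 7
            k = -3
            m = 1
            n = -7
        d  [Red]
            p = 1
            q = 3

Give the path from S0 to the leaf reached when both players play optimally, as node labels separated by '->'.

a (Red): max(-4, -1) = -1
b (Red): max(-2, 3) = 3
P (Blue): min(-1, 3) = -1
c (Red): max(7, -3, 1, -7) = 7
d (Red): max(1, 3) = 3
Q (Blue): min(7, 3) = 3
S0 (Red): max(-1, 3) = 3
At S0, Red picks Q (highest: 3).
At Q, Blue picks d (lowest: 3).
At d, Red picks q (highest: 3).
Terminal value 3.

S0 -> Q -> d -> q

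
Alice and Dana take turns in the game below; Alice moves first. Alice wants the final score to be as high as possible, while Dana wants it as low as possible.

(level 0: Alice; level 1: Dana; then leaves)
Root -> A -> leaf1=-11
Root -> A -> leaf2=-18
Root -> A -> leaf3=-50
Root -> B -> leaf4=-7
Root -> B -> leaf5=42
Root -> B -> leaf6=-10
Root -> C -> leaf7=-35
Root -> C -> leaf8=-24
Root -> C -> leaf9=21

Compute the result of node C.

-35

C (Dana): min(-35, -24, 21) = -35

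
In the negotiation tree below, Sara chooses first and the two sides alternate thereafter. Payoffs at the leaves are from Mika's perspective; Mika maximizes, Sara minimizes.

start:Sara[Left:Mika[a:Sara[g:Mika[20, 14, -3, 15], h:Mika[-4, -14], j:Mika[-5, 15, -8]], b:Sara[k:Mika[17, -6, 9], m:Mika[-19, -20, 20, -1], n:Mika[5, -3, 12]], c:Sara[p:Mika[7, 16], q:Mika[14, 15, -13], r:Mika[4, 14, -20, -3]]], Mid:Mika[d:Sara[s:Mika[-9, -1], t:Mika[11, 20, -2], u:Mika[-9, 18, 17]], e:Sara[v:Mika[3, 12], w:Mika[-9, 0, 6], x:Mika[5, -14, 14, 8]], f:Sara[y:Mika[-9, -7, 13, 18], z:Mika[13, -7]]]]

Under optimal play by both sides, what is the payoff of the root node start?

g (Mika): max(20, 14, -3, 15) = 20
h (Mika): max(-4, -14) = -4
j (Mika): max(-5, 15, -8) = 15
a (Sara): min(20, -4, 15) = -4
k (Mika): max(17, -6, 9) = 17
m (Mika): max(-19, -20, 20, -1) = 20
n (Mika): max(5, -3, 12) = 12
b (Sara): min(17, 20, 12) = 12
p (Mika): max(7, 16) = 16
q (Mika): max(14, 15, -13) = 15
r (Mika): max(4, 14, -20, -3) = 14
c (Sara): min(16, 15, 14) = 14
Left (Mika): max(-4, 12, 14) = 14
s (Mika): max(-9, -1) = -1
t (Mika): max(11, 20, -2) = 20
u (Mika): max(-9, 18, 17) = 18
d (Sara): min(-1, 20, 18) = -1
v (Mika): max(3, 12) = 12
w (Mika): max(-9, 0, 6) = 6
x (Mika): max(5, -14, 14, 8) = 14
e (Sara): min(12, 6, 14) = 6
y (Mika): max(-9, -7, 13, 18) = 18
z (Mika): max(13, -7) = 13
f (Sara): min(18, 13) = 13
Mid (Mika): max(-1, 6, 13) = 13
start (Sara): min(14, 13) = 13

13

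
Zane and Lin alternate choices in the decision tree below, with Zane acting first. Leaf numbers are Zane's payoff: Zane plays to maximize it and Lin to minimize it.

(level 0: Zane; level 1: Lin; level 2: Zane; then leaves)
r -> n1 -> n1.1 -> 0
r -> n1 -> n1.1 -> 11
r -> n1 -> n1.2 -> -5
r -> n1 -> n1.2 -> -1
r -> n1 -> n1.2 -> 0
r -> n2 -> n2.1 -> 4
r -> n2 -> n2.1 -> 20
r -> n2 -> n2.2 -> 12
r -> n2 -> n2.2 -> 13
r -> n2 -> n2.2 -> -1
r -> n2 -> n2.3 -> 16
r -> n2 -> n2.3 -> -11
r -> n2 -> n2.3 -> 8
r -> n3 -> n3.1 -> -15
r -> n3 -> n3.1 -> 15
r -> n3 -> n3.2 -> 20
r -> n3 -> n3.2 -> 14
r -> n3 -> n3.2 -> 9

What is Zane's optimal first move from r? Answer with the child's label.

n3

n1.1 (Zane): max(0, 11) = 11
n1.2 (Zane): max(-5, -1, 0) = 0
n1 (Lin): min(11, 0) = 0
n2.1 (Zane): max(4, 20) = 20
n2.2 (Zane): max(12, 13, -1) = 13
n2.3 (Zane): max(16, -11, 8) = 16
n2 (Lin): min(20, 13, 16) = 13
n3.1 (Zane): max(-15, 15) = 15
n3.2 (Zane): max(20, 14, 9) = 20
n3 (Lin): min(15, 20) = 15
r (Zane): max(0, 13, 15) = 15
Zane at r wants the highest of {n1=0, n2=13, n3=15}, so chooses n3.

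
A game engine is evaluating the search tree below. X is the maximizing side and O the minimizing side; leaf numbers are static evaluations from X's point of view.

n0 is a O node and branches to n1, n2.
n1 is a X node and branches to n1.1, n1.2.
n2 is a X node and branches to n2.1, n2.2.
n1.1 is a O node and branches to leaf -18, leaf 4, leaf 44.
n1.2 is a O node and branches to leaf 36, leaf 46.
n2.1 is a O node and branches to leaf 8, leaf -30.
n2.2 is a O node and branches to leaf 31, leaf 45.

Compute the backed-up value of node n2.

31

n2.1 (O): min(8, -30) = -30
n2.2 (O): min(31, 45) = 31
n2 (X): max(-30, 31) = 31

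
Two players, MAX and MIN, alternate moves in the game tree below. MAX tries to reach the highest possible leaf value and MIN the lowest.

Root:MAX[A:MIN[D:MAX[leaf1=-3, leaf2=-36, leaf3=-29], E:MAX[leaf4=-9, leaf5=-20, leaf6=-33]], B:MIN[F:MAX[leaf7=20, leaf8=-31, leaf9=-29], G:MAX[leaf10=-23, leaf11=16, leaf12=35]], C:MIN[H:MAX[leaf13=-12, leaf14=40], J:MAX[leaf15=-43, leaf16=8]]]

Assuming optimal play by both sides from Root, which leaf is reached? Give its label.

D (MAX): max(-3, -36, -29) = -3
E (MAX): max(-9, -20, -33) = -9
A (MIN): min(-3, -9) = -9
F (MAX): max(20, -31, -29) = 20
G (MAX): max(-23, 16, 35) = 35
B (MIN): min(20, 35) = 20
H (MAX): max(-12, 40) = 40
J (MAX): max(-43, 8) = 8
C (MIN): min(40, 8) = 8
Root (MAX): max(-9, 20, 8) = 20
At Root, MAX picks B (highest: 20).
At B, MIN picks F (lowest: 20).
At F, MAX picks leaf7 (highest: 20).
Terminal value 20.

leaf7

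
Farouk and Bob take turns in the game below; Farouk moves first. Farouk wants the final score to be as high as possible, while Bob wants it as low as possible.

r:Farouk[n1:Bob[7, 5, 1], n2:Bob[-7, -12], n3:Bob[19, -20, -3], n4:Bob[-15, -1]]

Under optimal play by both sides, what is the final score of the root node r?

1

n1 (Bob): min(7, 5, 1) = 1
n2 (Bob): min(-7, -12) = -12
n3 (Bob): min(19, -20, -3) = -20
n4 (Bob): min(-15, -1) = -15
r (Farouk): max(1, -12, -20, -15) = 1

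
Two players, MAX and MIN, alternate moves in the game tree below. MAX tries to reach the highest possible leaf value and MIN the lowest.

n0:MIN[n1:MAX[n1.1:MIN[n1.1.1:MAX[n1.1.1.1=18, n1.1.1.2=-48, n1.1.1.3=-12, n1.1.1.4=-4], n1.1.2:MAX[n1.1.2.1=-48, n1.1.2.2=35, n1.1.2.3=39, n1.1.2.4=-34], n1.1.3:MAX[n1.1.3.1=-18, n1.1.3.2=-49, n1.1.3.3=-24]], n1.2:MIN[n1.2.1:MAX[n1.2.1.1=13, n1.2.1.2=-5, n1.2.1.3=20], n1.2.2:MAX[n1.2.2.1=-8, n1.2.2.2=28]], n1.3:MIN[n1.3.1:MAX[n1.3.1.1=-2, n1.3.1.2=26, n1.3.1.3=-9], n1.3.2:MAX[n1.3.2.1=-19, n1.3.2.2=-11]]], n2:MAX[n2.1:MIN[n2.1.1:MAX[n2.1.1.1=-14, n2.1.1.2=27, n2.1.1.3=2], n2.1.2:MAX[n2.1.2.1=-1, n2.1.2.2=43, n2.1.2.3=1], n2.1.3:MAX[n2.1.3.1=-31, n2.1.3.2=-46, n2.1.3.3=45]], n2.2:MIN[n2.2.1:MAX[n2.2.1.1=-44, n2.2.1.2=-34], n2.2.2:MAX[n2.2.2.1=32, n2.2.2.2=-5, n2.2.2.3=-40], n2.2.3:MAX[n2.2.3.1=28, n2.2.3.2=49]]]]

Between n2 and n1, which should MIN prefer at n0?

n2.1.1 (MAX): max(-14, 27, 2) = 27
n2.1.2 (MAX): max(-1, 43, 1) = 43
n2.1.3 (MAX): max(-31, -46, 45) = 45
n2.1 (MIN): min(27, 43, 45) = 27
n2.2.1 (MAX): max(-44, -34) = -34
n2.2.2 (MAX): max(32, -5, -40) = 32
n2.2.3 (MAX): max(28, 49) = 49
n2.2 (MIN): min(-34, 32, 49) = -34
n2 (MAX): max(27, -34) = 27
n1.1.1 (MAX): max(18, -48, -12, -4) = 18
n1.1.2 (MAX): max(-48, 35, 39, -34) = 39
n1.1.3 (MAX): max(-18, -49, -24) = -18
n1.1 (MIN): min(18, 39, -18) = -18
n1.2.1 (MAX): max(13, -5, 20) = 20
n1.2.2 (MAX): max(-8, 28) = 28
n1.2 (MIN): min(20, 28) = 20
n1.3.1 (MAX): max(-2, 26, -9) = 26
n1.3.2 (MAX): max(-19, -11) = -11
n1.3 (MIN): min(26, -11) = -11
n1 (MAX): max(-18, 20, -11) = 20
MIN prefers the lower value; n2=27, n1=20. n1 is better since 20 < 27.

n1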